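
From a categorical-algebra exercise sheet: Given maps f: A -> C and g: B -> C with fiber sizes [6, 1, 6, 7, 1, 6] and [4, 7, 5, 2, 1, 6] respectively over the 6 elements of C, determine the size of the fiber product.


The pullback A x_C B consists of pairs (a, b) with f(a) = g(b).
For each element c in C, the fiber product has |f^-1(c)| * |g^-1(c)| elements.
Summing over C: 6 * 4 + 1 * 7 + 6 * 5 + 7 * 2 + 1 * 1 + 6 * 6
= 24 + 7 + 30 + 14 + 1 + 36 = 112

112


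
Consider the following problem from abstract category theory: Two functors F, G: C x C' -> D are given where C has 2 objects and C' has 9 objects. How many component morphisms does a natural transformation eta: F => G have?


A natural transformation eta: F => G assigns one component morphism per
object of the domain category.
The domain is the product category C x C', so
|Ob(C x C')| = |Ob(C)| * |Ob(C')| = 2 * 9 = 18.
Therefore eta has 18 component morphisms.

18


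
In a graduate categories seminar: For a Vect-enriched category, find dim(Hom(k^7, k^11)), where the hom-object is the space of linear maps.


In Vect-enriched categories, Hom(k^n, k^m) is the space of m x n matrices.
dim(Hom(k^7, k^11)) = 11 * 7 = 77

77


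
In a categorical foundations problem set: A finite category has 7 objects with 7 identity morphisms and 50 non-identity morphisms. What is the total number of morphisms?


Each object has an identity morphism, giving 7 identities.
Adding the 50 non-identity morphisms:
Total = 7 + 50 = 57

57


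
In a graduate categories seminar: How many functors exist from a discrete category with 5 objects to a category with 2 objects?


A functor from a discrete category C to D is determined by
where each object maps. Each of the 5 objects of C can map
to any of the 2 objects of D independently.
Number of functors = 2^5 = 32

32


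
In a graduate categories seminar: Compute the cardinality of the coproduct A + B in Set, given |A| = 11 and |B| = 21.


In Set, the coproduct A + B is the disjoint union.
|A + B| = |A| + |B| = 11 + 21 = 32

32


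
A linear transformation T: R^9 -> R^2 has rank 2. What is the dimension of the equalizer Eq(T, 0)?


The equalizer of f and the zero map is ker(f).
By the rank-nullity theorem: dim(ker(f)) = dim(domain) - rank(f).
dim(ker(f)) = 9 - 2 = 7

7


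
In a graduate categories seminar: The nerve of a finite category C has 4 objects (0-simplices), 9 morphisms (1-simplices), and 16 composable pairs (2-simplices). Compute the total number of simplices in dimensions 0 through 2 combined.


The 2-skeleton of the nerve N(C) consists of simplices in dimensions 0, 1, 2:
  |N(C)_0| = 4 (objects)
  |N(C)_1| = 9 (morphisms)
  |N(C)_2| = 16 (composable pairs)
Total = 4 + 9 + 16 = 29

29


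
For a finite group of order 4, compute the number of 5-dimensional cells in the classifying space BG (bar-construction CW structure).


In the bar-construction CW model of BG, the n-cells are indexed by
n-tuples [g_1|...|g_n] of non-identity elements of G (degenerate
simplices with some g_i = e do not contribute cells), so there are
(|G| - 1)^n n-cells.
For dim = 5 with |G| = 4:
cells = (4 - 1)^5 = 3^5 = 243

243


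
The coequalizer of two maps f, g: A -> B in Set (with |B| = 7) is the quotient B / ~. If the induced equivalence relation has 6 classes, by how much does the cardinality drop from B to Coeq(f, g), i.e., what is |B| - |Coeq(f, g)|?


The coequalizer Coeq(f, g) = B / ~ has one element per equivalence class.
|B| = 7, |Coeq(f, g)| = 6.
|B| - |Coeq(f, g)| = 7 - 6 = 1.

1


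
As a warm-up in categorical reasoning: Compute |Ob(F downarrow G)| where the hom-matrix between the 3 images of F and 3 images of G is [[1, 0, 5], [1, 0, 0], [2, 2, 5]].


Objects of (F downarrow G) are triples (a, b, h: F(a)->G(b)).
The count equals the sum of all entries in the hom-matrix.
sum(row 0) = 6
sum(row 1) = 1
sum(row 2) = 9
Grand total = 16

16


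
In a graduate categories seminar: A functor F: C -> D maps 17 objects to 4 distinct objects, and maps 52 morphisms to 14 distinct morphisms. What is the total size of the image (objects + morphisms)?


The image of F consists of distinct objects and distinct morphisms.
|Im(F)| on objects = 4
|Im(F)| on morphisms = 14
Total image cardinality = 4 + 14 = 18

18


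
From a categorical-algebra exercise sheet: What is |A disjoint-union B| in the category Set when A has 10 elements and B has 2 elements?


In Set, the coproduct A + B is the disjoint union.
|A + B| = |A| + |B| = 10 + 2 = 12

12


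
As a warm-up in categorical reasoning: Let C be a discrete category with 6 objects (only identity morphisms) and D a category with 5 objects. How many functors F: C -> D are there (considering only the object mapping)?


A functor from a discrete category C to D is determined by
where each object maps. Each of the 6 objects of C can map
to any of the 5 objects of D independently.
Number of functors = 5^6 = 15625

15625


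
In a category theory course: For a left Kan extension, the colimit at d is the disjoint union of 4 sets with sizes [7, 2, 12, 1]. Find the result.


Pointwise, the left Kan extension (Lan_F H)(d) is the colimit, indexed
by the comma category (F downarrow d), of H composed with the
projection (F downarrow d) -> C. Here that colimit is given
as a coproduct (disjoint union) of sets, so its cardinality is the
sum of the sizes of the summands.
Coproduct of sets with sizes: 7 + 2 + 12 + 1
= 22

22


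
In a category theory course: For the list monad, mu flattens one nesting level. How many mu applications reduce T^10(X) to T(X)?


Each application of mu: T^2 -> T removes one layer of nesting.
Starting at depth 10 (i.e., T^10(X)), we need to reach T(X).
Number of mu applications = 10 - 1 = 9

9


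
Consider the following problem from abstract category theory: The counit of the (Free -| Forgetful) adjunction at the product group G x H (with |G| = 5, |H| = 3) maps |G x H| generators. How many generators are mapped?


The counit epsilon_K: F(U(K)) -> K of the Free-Forgetful adjunction
maps |K| generators of F(U(K)) into K. For K = G x H (the product group),
|G x H| = |G| * |H|.
Total generators mapped = 5 * 3 = 15.

15


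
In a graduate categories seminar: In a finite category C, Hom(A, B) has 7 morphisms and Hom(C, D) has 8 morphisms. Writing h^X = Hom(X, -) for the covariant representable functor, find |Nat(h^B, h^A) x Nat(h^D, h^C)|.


By the Yoneda lemma, Nat(h^B, h^A) is isomorphic to Hom(A, B),
so |Nat(h^B, h^A)| = |Hom(A, B)| and |Nat(h^D, h^C)| = |Hom(C, D)|.
|Hom(A, B)| = 7, |Hom(C, D)| = 8.
|Nat(h^B, h^A) x Nat(h^D, h^C)| = 7 * 8 = 56

56


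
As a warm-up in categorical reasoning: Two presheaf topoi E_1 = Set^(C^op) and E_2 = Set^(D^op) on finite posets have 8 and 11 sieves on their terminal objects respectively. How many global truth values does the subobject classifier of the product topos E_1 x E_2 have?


In a product of presheaf topoi E_1 x E_2, the subobject classifier
is Omega = Omega_1 x Omega_2 (componentwise), so
|Omega(top)| = |Omega_1(top_1)| * |Omega_2(top_2)|.
= 8 * 11 = 88.

88


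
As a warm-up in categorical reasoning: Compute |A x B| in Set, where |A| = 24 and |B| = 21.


In Set, the product A x B is the Cartesian product.
By the universal property, |A x B| = |A| * |B|.
|A x B| = 24 * 21 = 504

504


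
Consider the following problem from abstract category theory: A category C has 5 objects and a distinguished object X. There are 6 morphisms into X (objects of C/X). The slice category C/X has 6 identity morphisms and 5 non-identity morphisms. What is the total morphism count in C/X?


In the slice category C/X, objects are morphisms to X.
Identity morphisms: 6 (one per object of C/X).
Non-identity morphisms: 5.
Total = 6 + 5 = 11

11


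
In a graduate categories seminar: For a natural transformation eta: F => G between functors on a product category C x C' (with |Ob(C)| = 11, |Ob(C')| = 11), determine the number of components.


A natural transformation eta: F => G assigns one component morphism per
object of the domain category.
The domain is the product category C x C', so
|Ob(C x C')| = |Ob(C)| * |Ob(C')| = 11 * 11 = 121.
Therefore eta has 121 component morphisms.

121


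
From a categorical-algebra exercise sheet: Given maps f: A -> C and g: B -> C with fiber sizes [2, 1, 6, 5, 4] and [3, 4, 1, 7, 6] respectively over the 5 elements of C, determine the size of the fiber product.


The pullback A x_C B consists of pairs (a, b) with f(a) = g(b).
For each element c in C, the fiber product has |f^-1(c)| * |g^-1(c)| elements.
Summing over C: 2 * 3 + 1 * 4 + 6 * 1 + 5 * 7 + 4 * 6
= 6 + 4 + 6 + 35 + 24 = 75

75


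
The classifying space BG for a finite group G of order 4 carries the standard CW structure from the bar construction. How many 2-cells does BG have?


In the bar-construction CW model of BG, the n-cells are indexed by
n-tuples [g_1|...|g_n] of non-identity elements of G (degenerate
simplices with some g_i = e do not contribute cells), so there are
(|G| - 1)^n n-cells.
For dim = 2 with |G| = 4:
cells = (4 - 1)^2 = 3^2 = 9

9


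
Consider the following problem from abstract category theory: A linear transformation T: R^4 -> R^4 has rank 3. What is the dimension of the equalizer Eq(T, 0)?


The equalizer of f and the zero map is ker(f).
By the rank-nullity theorem: dim(ker(f)) = dim(domain) - rank(f).
dim(ker(f)) = 4 - 3 = 1

1


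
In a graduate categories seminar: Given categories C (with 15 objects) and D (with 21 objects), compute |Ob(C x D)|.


The product category C x D has objects that are pairs (c, d).
Number of pairs = |Ob(C)| * |Ob(D)| = 15 * 21 = 315

315


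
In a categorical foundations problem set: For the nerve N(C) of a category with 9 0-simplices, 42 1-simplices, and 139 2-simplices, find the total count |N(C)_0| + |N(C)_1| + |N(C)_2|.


The 2-skeleton of the nerve N(C) consists of simplices in dimensions 0, 1, 2:
  |N(C)_0| = 9 (objects)
  |N(C)_1| = 42 (morphisms)
  |N(C)_2| = 139 (composable pairs)
Total = 9 + 42 + 139 = 190

190


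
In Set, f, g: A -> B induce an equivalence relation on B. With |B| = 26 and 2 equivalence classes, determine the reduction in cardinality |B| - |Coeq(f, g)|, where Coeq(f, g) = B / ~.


The coequalizer Coeq(f, g) = B / ~ has one element per equivalence class.
|B| = 26, |Coeq(f, g)| = 2.
|B| - |Coeq(f, g)| = 26 - 2 = 24.

24


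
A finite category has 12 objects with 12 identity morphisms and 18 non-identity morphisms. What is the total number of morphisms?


Each object has an identity morphism, giving 12 identities.
Adding the 18 non-identity morphisms:
Total = 12 + 18 = 30

30


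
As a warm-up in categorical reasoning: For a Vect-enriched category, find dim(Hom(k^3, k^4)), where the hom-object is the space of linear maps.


In Vect-enriched categories, Hom(k^n, k^m) is the space of m x n matrices.
dim(Hom(k^3, k^4)) = 4 * 3 = 12

12


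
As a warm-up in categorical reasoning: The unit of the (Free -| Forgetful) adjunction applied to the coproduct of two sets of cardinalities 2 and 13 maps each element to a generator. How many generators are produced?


The unit eta_X: X -> U(F(X)) of the Free-Forgetful adjunction
maps each element of X to a generator of F(X). For X = S + T (disjoint
union in Set), |S + T| = |S| + |T|.
Total mappings = 2 + 13 = 15.

15


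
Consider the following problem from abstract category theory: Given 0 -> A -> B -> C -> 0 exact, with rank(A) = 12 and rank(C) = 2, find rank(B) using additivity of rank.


For a short exact sequence 0 -> A -> B -> C -> 0,
rank is additive: rank(B) = rank(A) + rank(C).
rank(B) = 12 + 2 = 14

14


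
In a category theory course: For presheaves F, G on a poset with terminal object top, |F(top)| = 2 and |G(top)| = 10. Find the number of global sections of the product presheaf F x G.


Global sections of a presheaf on a poset with terminal top satisfy
Gamma(H) ~ H(top). Presheaves admit pointwise products, so
(F x G)(top) = F(top) x G(top) (Cartesian product).
|Gamma(F x G)| = |F(top)| * |G(top)| = 2 * 10 = 20.

20


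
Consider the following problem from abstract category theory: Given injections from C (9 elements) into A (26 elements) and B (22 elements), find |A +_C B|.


The pushout A +_C B identifies the images of C in A and B.
|A +_C B| = |A| + |B| - |C| (for injections).
= 26 + 22 - 9 = 39

39


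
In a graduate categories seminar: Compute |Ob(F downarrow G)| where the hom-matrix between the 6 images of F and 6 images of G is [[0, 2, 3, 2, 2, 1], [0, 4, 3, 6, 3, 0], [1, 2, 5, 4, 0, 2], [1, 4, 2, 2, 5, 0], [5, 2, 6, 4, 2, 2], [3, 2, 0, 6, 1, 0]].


Objects of (F downarrow G) are triples (a, b, h: F(a)->G(b)).
The count equals the sum of all entries in the hom-matrix.
sum(row 0) = 10
sum(row 1) = 16
sum(row 2) = 14
sum(row 3) = 14
sum(row 4) = 21
sum(row 5) = 12
Grand total = 87

87


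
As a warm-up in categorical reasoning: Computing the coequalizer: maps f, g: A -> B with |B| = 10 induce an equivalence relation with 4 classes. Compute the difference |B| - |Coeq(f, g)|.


The coequalizer Coeq(f, g) = B / ~ has one element per equivalence class.
|B| = 10, |Coeq(f, g)| = 4.
|B| - |Coeq(f, g)| = 10 - 4 = 6.

6


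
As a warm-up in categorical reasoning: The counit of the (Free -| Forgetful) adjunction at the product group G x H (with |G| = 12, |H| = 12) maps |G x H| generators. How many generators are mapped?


The counit epsilon_K: F(U(K)) -> K of the Free-Forgetful adjunction
maps |K| generators of F(U(K)) into K. For K = G x H (the product group),
|G x H| = |G| * |H|.
Total generators mapped = 12 * 12 = 144.

144


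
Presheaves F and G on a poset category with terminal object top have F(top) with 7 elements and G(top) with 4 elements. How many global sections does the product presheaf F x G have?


Global sections of a presheaf on a poset with terminal top satisfy
Gamma(H) ~ H(top). Presheaves admit pointwise products, so
(F x G)(top) = F(top) x G(top) (Cartesian product).
|Gamma(F x G)| = |F(top)| * |G(top)| = 7 * 4 = 28.

28


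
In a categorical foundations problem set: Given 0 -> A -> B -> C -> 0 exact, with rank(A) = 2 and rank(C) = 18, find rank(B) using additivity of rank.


For a short exact sequence 0 -> A -> B -> C -> 0,
rank is additive: rank(B) = rank(A) + rank(C).
rank(B) = 2 + 18 = 20

20


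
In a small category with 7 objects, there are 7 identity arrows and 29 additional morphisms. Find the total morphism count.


Each object has an identity morphism, giving 7 identities.
Adding the 29 non-identity morphisms:
Total = 7 + 29 = 36

36


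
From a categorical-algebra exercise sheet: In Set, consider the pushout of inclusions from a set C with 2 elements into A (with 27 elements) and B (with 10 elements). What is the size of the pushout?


The pushout A +_C B identifies the images of C in A and B.
|A +_C B| = |A| + |B| - |C| (for injections).
= 27 + 10 - 2 = 35

35


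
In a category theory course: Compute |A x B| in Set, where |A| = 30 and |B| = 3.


In Set, the product A x B is the Cartesian product.
By the universal property, |A x B| = |A| * |B|.
|A x B| = 30 * 3 = 90

90


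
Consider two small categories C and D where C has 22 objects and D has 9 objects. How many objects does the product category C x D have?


The product category C x D has objects that are pairs (c, d).
Number of pairs = |Ob(C)| * |Ob(D)| = 22 * 9 = 198

198


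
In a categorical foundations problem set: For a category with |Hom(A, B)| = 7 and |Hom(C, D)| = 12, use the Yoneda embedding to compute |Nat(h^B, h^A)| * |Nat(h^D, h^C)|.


By the Yoneda lemma, Nat(h^B, h^A) is isomorphic to Hom(A, B),
so |Nat(h^B, h^A)| = |Hom(A, B)| and |Nat(h^D, h^C)| = |Hom(C, D)|.
|Hom(A, B)| = 7, |Hom(C, D)| = 12.
|Nat(h^B, h^A) x Nat(h^D, h^C)| = 7 * 12 = 84

84


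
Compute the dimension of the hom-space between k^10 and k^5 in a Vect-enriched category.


In Vect-enriched categories, Hom(k^n, k^m) is the space of m x n matrices.
dim(Hom(k^10, k^5)) = 5 * 10 = 50

50


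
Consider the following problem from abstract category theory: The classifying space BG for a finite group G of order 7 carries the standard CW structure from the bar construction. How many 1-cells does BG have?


In the bar-construction CW model of BG, the n-cells are indexed by
n-tuples [g_1|...|g_n] of non-identity elements of G (degenerate
simplices with some g_i = e do not contribute cells), so there are
(|G| - 1)^n n-cells.
For dim = 1 with |G| = 7:
cells = (7 - 1)^1 = 6^1 = 6

6


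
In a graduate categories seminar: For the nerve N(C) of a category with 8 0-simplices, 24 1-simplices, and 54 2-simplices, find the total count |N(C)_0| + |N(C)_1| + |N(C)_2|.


The 2-skeleton of the nerve N(C) consists of simplices in dimensions 0, 1, 2:
  |N(C)_0| = 8 (objects)
  |N(C)_1| = 24 (morphisms)
  |N(C)_2| = 54 (composable pairs)
Total = 8 + 24 + 54 = 86

86


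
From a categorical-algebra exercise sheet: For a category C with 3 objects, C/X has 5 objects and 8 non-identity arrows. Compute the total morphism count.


In the slice category C/X, objects are morphisms to X.
Identity morphisms: 5 (one per object of C/X).
Non-identity morphisms: 8.
Total = 5 + 8 = 13

13


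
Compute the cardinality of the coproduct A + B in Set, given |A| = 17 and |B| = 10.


In Set, the coproduct A + B is the disjoint union.
|A + B| = |A| + |B| = 17 + 10 = 27

27


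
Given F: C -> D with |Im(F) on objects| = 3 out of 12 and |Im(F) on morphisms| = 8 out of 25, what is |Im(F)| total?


The image of F consists of distinct objects and distinct morphisms.
|Im(F)| on objects = 3
|Im(F)| on morphisms = 8
Total image cardinality = 3 + 8 = 11

11


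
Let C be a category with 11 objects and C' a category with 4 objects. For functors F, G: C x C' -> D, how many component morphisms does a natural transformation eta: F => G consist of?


A natural transformation eta: F => G assigns one component morphism per
object of the domain category.
The domain is the product category C x C', so
|Ob(C x C')| = |Ob(C)| * |Ob(C')| = 11 * 4 = 44.
Therefore eta has 44 component morphisms.

44


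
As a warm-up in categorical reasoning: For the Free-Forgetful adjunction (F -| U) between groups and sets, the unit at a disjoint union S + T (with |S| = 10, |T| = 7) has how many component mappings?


The unit eta_X: X -> U(F(X)) of the Free-Forgetful adjunction
maps each element of X to a generator of F(X). For X = S + T (disjoint
union in Set), |S + T| = |S| + |T|.
Total mappings = 10 + 7 = 17.

17


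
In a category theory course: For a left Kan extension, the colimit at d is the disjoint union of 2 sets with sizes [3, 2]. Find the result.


Pointwise, the left Kan extension (Lan_F H)(d) is the colimit, indexed
by the comma category (F downarrow d), of H composed with the
projection (F downarrow d) -> C. Here that colimit is given
as a coproduct (disjoint union) of sets, so its cardinality is the
sum of the sizes of the summands.
Coproduct of sets with sizes: 3 + 2
= 5

5


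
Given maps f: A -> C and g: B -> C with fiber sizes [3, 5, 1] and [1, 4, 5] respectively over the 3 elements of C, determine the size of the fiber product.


The pullback A x_C B consists of pairs (a, b) with f(a) = g(b).
For each element c in C, the fiber product has |f^-1(c)| * |g^-1(c)| elements.
Summing over C: 3 * 1 + 5 * 4 + 1 * 5
= 3 + 20 + 5 = 28

28


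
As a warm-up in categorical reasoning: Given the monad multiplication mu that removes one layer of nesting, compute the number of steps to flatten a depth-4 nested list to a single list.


Each application of mu: T^2 -> T removes one layer of nesting.
Starting at depth 4 (i.e., T^4(X)), we need to reach T(X).
Number of mu applications = 4 - 1 = 3

3


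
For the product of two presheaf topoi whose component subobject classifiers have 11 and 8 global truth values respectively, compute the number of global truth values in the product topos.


In a product of presheaf topoi E_1 x E_2, the subobject classifier
is Omega = Omega_1 x Omega_2 (componentwise), so
|Omega(top)| = |Omega_1(top_1)| * |Omega_2(top_2)|.
= 11 * 8 = 88.

88


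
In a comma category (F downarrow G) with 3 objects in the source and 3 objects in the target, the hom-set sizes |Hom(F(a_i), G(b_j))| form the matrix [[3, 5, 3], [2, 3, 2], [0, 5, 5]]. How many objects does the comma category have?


Objects of (F downarrow G) are triples (a, b, h: F(a)->G(b)).
The count equals the sum of all entries in the hom-matrix.
sum(row 0) = 11
sum(row 1) = 7
sum(row 2) = 10
Grand total = 28

28


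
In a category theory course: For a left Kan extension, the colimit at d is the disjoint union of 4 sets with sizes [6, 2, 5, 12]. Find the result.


Pointwise, the left Kan extension (Lan_F H)(d) is the colimit, indexed
by the comma category (F downarrow d), of H composed with the
projection (F downarrow d) -> C. Here that colimit is given
as a coproduct (disjoint union) of sets, so its cardinality is the
sum of the sizes of the summands.
Coproduct of sets with sizes: 6 + 2 + 5 + 12
= 25

25


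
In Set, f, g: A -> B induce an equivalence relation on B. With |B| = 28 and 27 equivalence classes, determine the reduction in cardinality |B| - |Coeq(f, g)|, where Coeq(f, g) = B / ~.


The coequalizer Coeq(f, g) = B / ~ has one element per equivalence class.
|B| = 28, |Coeq(f, g)| = 27.
|B| - |Coeq(f, g)| = 28 - 27 = 1.

1


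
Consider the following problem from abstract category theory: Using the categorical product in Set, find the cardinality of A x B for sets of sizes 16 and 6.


In Set, the product A x B is the Cartesian product.
By the universal property, |A x B| = |A| * |B|.
|A x B| = 16 * 6 = 96

96


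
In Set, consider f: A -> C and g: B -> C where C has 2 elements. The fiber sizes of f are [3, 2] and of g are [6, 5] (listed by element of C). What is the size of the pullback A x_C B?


The pullback A x_C B consists of pairs (a, b) with f(a) = g(b).
For each element c in C, the fiber product has |f^-1(c)| * |g^-1(c)| elements.
Summing over C: 3 * 6 + 2 * 5
= 18 + 10 = 28

28


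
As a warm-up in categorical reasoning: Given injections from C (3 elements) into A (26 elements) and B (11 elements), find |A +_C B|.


The pushout A +_C B identifies the images of C in A and B.
|A +_C B| = |A| + |B| - |C| (for injections).
= 26 + 11 - 3 = 34

34


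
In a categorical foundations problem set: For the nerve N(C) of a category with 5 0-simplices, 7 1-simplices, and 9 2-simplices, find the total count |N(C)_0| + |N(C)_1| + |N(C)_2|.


The 2-skeleton of the nerve N(C) consists of simplices in dimensions 0, 1, 2:
  |N(C)_0| = 5 (objects)
  |N(C)_1| = 7 (morphisms)
  |N(C)_2| = 9 (composable pairs)
Total = 5 + 7 + 9 = 21

21


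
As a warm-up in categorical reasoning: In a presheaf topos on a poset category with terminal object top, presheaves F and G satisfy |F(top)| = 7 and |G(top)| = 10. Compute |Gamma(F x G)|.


Global sections of a presheaf on a poset with terminal top satisfy
Gamma(H) ~ H(top). Presheaves admit pointwise products, so
(F x G)(top) = F(top) x G(top) (Cartesian product).
|Gamma(F x G)| = |F(top)| * |G(top)| = 7 * 10 = 70.

70


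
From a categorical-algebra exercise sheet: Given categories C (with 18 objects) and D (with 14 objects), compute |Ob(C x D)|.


The product category C x D has objects that are pairs (c, d).
Number of pairs = |Ob(C)| * |Ob(D)| = 18 * 14 = 252

252


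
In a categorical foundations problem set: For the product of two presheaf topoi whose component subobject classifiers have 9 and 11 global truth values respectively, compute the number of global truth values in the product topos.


In a product of presheaf topoi E_1 x E_2, the subobject classifier
is Omega = Omega_1 x Omega_2 (componentwise), so
|Omega(top)| = |Omega_1(top_1)| * |Omega_2(top_2)|.
= 9 * 11 = 99.

99


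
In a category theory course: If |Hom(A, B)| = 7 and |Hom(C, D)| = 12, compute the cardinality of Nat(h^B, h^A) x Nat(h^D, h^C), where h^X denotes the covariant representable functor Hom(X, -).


By the Yoneda lemma, Nat(h^B, h^A) is isomorphic to Hom(A, B),
so |Nat(h^B, h^A)| = |Hom(A, B)| and |Nat(h^D, h^C)| = |Hom(C, D)|.
|Hom(A, B)| = 7, |Hom(C, D)| = 12.
|Nat(h^B, h^A) x Nat(h^D, h^C)| = 7 * 12 = 84

84


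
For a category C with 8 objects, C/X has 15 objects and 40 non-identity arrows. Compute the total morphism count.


In the slice category C/X, objects are morphisms to X.
Identity morphisms: 15 (one per object of C/X).
Non-identity morphisms: 40.
Total = 15 + 40 = 55

55


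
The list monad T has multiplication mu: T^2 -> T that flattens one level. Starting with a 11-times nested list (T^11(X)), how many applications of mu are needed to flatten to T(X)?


Each application of mu: T^2 -> T removes one layer of nesting.
Starting at depth 11 (i.e., T^11(X)), we need to reach T(X).
Number of mu applications = 11 - 1 = 10

10


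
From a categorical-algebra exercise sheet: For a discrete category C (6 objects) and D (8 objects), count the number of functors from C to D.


A functor from a discrete category C to D is determined by
where each object maps. Each of the 6 objects of C can map
to any of the 8 objects of D independently.
Number of functors = 8^6 = 262144

262144


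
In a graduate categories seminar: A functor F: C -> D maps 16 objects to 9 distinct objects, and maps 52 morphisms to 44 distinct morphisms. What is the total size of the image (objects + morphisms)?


The image of F consists of distinct objects and distinct morphisms.
|Im(F)| on objects = 9
|Im(F)| on morphisms = 44
Total image cardinality = 9 + 44 = 53

53


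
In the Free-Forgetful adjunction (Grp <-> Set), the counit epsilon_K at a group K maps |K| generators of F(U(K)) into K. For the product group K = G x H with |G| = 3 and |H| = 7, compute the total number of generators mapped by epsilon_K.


The counit epsilon_K: F(U(K)) -> K of the Free-Forgetful adjunction
maps |K| generators of F(U(K)) into K. For K = G x H (the product group),
|G x H| = |G| * |H|.
Total generators mapped = 3 * 7 = 21.

21


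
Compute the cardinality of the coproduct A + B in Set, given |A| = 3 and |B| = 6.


In Set, the coproduct A + B is the disjoint union.
|A + B| = |A| + |B| = 3 + 6 = 9

9


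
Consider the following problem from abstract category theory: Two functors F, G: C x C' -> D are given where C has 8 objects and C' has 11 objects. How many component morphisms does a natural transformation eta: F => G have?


A natural transformation eta: F => G assigns one component morphism per
object of the domain category.
The domain is the product category C x C', so
|Ob(C x C')| = |Ob(C)| * |Ob(C')| = 8 * 11 = 88.
Therefore eta has 88 component morphisms.

88


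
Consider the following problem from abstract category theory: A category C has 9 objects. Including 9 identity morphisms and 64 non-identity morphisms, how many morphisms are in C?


Each object has an identity morphism, giving 9 identities.
Adding the 64 non-identity morphisms:
Total = 9 + 64 = 73

73


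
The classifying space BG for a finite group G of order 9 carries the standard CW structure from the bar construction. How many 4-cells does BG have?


In the bar-construction CW model of BG, the n-cells are indexed by
n-tuples [g_1|...|g_n] of non-identity elements of G (degenerate
simplices with some g_i = e do not contribute cells), so there are
(|G| - 1)^n n-cells.
For dim = 4 with |G| = 9:
cells = (9 - 1)^4 = 8^4 = 4096

4096


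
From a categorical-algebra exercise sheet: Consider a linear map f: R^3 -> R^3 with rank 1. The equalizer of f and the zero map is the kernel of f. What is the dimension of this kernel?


The equalizer of f and the zero map is ker(f).
By the rank-nullity theorem: dim(ker(f)) = dim(domain) - rank(f).
dim(ker(f)) = 3 - 1 = 2

2


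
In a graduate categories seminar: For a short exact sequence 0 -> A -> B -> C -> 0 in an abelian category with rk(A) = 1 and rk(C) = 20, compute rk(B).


For a short exact sequence 0 -> A -> B -> C -> 0,
rank is additive: rank(B) = rank(A) + rank(C).
rank(B) = 1 + 20 = 21

21


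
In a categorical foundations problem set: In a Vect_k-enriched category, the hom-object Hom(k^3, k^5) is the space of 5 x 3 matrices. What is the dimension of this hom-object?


In Vect-enriched categories, Hom(k^n, k^m) is the space of m x n matrices.
dim(Hom(k^3, k^5)) = 5 * 3 = 15

15


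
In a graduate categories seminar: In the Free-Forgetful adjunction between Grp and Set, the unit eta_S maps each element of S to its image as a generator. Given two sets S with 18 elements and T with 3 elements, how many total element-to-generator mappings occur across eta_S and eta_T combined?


The unit eta_X: X -> U(F(X)) of the Free-Forgetful adjunction
maps each element of X to a generator of F(X). For X = S + T (disjoint
union in Set), |S + T| = |S| + |T|.
Total mappings = 18 + 3 = 21.

21


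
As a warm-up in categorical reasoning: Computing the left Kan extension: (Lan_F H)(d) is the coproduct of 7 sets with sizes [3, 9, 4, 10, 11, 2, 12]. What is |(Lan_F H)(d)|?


Pointwise, the left Kan extension (Lan_F H)(d) is the colimit, indexed
by the comma category (F downarrow d), of H composed with the
projection (F downarrow d) -> C. Here that colimit is given
as a coproduct (disjoint union) of sets, so its cardinality is the
sum of the sizes of the summands.
Coproduct of sets with sizes: 3 + 9 + 4 + 10 + 11 + 2 + 12
= 51

51


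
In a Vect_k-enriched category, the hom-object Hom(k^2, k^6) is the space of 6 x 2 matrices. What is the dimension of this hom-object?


In Vect-enriched categories, Hom(k^n, k^m) is the space of m x n matrices.
dim(Hom(k^2, k^6)) = 6 * 2 = 12

12


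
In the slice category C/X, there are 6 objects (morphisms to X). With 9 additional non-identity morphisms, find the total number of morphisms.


In the slice category C/X, objects are morphisms to X.
Identity morphisms: 6 (one per object of C/X).
Non-identity morphisms: 9.
Total = 6 + 9 = 15

15


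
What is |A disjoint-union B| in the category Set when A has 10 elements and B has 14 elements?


In Set, the coproduct A + B is the disjoint union.
|A + B| = |A| + |B| = 10 + 14 = 24

24


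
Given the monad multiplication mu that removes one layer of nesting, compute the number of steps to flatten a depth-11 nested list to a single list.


Each application of mu: T^2 -> T removes one layer of nesting.
Starting at depth 11 (i.e., T^11(X)), we need to reach T(X).
Number of mu applications = 11 - 1 = 10

10


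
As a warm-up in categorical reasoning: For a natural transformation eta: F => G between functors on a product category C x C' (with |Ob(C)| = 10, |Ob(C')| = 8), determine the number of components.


A natural transformation eta: F => G assigns one component morphism per
object of the domain category.
The domain is the product category C x C', so
|Ob(C x C')| = |Ob(C)| * |Ob(C')| = 10 * 8 = 80.
Therefore eta has 80 component morphisms.

80


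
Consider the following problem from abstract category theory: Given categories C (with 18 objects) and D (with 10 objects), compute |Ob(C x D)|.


The product category C x D has objects that are pairs (c, d).
Number of pairs = |Ob(C)| * |Ob(D)| = 18 * 10 = 180

180


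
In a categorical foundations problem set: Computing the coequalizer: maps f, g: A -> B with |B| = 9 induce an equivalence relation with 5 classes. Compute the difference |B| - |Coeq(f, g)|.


The coequalizer Coeq(f, g) = B / ~ has one element per equivalence class.
|B| = 9, |Coeq(f, g)| = 5.
|B| - |Coeq(f, g)| = 9 - 5 = 4.

4


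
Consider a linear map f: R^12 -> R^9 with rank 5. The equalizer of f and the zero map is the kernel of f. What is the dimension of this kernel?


The equalizer of f and the zero map is ker(f).
By the rank-nullity theorem: dim(ker(f)) = dim(domain) - rank(f).
dim(ker(f)) = 12 - 5 = 7

7


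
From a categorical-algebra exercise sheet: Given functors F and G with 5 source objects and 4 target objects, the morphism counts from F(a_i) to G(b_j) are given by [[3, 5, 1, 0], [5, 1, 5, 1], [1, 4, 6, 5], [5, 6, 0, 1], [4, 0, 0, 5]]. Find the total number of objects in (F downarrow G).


Objects of (F downarrow G) are triples (a, b, h: F(a)->G(b)).
The count equals the sum of all entries in the hom-matrix.
sum(row 0) = 9
sum(row 1) = 12
sum(row 2) = 16
sum(row 3) = 12
sum(row 4) = 9
Grand total = 58

58


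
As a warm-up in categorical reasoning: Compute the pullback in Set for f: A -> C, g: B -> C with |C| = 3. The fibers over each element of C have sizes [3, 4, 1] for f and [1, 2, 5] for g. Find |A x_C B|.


The pullback A x_C B consists of pairs (a, b) with f(a) = g(b).
For each element c in C, the fiber product has |f^-1(c)| * |g^-1(c)| elements.
Summing over C: 3 * 1 + 4 * 2 + 1 * 5
= 3 + 8 + 5 = 16

16


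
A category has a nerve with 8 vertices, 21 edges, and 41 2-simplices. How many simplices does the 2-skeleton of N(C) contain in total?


The 2-skeleton of the nerve N(C) consists of simplices in dimensions 0, 1, 2:
  |N(C)_0| = 8 (objects)
  |N(C)_1| = 21 (morphisms)
  |N(C)_2| = 41 (composable pairs)
Total = 8 + 21 + 41 = 70

70


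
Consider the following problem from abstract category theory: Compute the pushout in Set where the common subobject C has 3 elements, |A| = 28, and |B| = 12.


The pushout A +_C B identifies the images of C in A and B.
|A +_C B| = |A| + |B| - |C| (for injections).
= 28 + 12 - 3 = 37

37


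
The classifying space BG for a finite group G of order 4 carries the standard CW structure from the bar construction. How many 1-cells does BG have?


In the bar-construction CW model of BG, the n-cells are indexed by
n-tuples [g_1|...|g_n] of non-identity elements of G (degenerate
simplices with some g_i = e do not contribute cells), so there are
(|G| - 1)^n n-cells.
For dim = 1 with |G| = 4:
cells = (4 - 1)^1 = 3^1 = 3

3


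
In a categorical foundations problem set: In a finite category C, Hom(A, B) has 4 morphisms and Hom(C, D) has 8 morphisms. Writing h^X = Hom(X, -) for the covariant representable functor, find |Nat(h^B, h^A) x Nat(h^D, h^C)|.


By the Yoneda lemma, Nat(h^B, h^A) is isomorphic to Hom(A, B),
so |Nat(h^B, h^A)| = |Hom(A, B)| and |Nat(h^D, h^C)| = |Hom(C, D)|.
|Hom(A, B)| = 4, |Hom(C, D)| = 8.
|Nat(h^B, h^A) x Nat(h^D, h^C)| = 4 * 8 = 32

32


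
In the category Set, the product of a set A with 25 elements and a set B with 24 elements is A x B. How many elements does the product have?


In Set, the product A x B is the Cartesian product.
By the universal property, |A x B| = |A| * |B|.
|A x B| = 25 * 24 = 600

600


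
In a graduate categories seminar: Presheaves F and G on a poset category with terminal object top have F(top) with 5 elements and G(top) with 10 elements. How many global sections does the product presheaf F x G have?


Global sections of a presheaf on a poset with terminal top satisfy
Gamma(H) ~ H(top). Presheaves admit pointwise products, so
(F x G)(top) = F(top) x G(top) (Cartesian product).
|Gamma(F x G)| = |F(top)| * |G(top)| = 5 * 10 = 50.

50


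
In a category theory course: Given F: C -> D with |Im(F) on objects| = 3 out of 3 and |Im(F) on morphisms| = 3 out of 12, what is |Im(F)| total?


The image of F consists of distinct objects and distinct morphisms.
|Im(F)| on objects = 3
|Im(F)| on morphisms = 3
Total image cardinality = 3 + 3 = 6

6


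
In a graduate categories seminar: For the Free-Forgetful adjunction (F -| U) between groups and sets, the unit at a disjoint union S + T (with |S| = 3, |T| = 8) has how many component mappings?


The unit eta_X: X -> U(F(X)) of the Free-Forgetful adjunction
maps each element of X to a generator of F(X). For X = S + T (disjoint
union in Set), |S + T| = |S| + |T|.
Total mappings = 3 + 8 = 11.

11


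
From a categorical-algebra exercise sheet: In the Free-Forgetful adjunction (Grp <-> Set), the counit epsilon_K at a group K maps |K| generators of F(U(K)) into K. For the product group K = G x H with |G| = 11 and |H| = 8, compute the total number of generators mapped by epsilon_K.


The counit epsilon_K: F(U(K)) -> K of the Free-Forgetful adjunction
maps |K| generators of F(U(K)) into K. For K = G x H (the product group),
|G x H| = |G| * |H|.
Total generators mapped = 11 * 8 = 88.

88


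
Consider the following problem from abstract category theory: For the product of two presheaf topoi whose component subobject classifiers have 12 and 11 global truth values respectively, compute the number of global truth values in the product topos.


In a product of presheaf topoi E_1 x E_2, the subobject classifier
is Omega = Omega_1 x Omega_2 (componentwise), so
|Omega(top)| = |Omega_1(top_1)| * |Omega_2(top_2)|.
= 12 * 11 = 132.

132


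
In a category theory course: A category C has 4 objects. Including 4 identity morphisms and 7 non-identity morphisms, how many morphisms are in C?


Each object has an identity morphism, giving 4 identities.
Adding the 7 non-identity morphisms:
Total = 4 + 7 = 11

11


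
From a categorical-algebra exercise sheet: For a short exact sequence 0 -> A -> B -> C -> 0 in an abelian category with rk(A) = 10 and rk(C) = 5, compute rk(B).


For a short exact sequence 0 -> A -> B -> C -> 0,
rank is additive: rank(B) = rank(A) + rank(C).
rank(B) = 10 + 5 = 15

15


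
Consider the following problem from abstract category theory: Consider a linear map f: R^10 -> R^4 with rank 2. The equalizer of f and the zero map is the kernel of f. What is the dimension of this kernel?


The equalizer of f and the zero map is ker(f).
By the rank-nullity theorem: dim(ker(f)) = dim(domain) - rank(f).
dim(ker(f)) = 10 - 2 = 8

8


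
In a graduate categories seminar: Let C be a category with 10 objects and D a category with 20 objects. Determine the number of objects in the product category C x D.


The product category C x D has objects that are pairs (c, d).
Number of pairs = |Ob(C)| * |Ob(D)| = 10 * 20 = 200

200


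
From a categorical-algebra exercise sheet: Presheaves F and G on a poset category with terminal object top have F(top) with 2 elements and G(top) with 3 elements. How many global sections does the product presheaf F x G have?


Global sections of a presheaf on a poset with terminal top satisfy
Gamma(H) ~ H(top). Presheaves admit pointwise products, so
(F x G)(top) = F(top) x G(top) (Cartesian product).
|Gamma(F x G)| = |F(top)| * |G(top)| = 2 * 3 = 6.

6


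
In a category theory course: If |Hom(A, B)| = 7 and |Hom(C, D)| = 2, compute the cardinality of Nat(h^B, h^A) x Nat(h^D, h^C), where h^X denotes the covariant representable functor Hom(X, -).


By the Yoneda lemma, Nat(h^B, h^A) is isomorphic to Hom(A, B),
so |Nat(h^B, h^A)| = |Hom(A, B)| and |Nat(h^D, h^C)| = |Hom(C, D)|.
|Hom(A, B)| = 7, |Hom(C, D)| = 2.
|Nat(h^B, h^A) x Nat(h^D, h^C)| = 7 * 2 = 14

14


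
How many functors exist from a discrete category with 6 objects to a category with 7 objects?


A functor from a discrete category C to D is determined by
where each object maps. Each of the 6 objects of C can map
to any of the 7 objects of D independently.
Number of functors = 7^6 = 117649

117649


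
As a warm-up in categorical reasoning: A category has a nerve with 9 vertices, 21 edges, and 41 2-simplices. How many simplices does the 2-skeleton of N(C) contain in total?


The 2-skeleton of the nerve N(C) consists of simplices in dimensions 0, 1, 2:
  |N(C)_0| = 9 (objects)
  |N(C)_1| = 21 (morphisms)
  |N(C)_2| = 41 (composable pairs)
Total = 9 + 21 + 41 = 71

71


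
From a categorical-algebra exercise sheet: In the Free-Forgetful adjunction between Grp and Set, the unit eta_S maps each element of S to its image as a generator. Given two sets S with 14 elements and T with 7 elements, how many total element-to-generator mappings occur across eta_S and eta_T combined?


The unit eta_X: X -> U(F(X)) of the Free-Forgetful adjunction
maps each element of X to a generator of F(X). For X = S + T (disjoint
union in Set), |S + T| = |S| + |T|.
Total mappings = 14 + 7 = 21.

21
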